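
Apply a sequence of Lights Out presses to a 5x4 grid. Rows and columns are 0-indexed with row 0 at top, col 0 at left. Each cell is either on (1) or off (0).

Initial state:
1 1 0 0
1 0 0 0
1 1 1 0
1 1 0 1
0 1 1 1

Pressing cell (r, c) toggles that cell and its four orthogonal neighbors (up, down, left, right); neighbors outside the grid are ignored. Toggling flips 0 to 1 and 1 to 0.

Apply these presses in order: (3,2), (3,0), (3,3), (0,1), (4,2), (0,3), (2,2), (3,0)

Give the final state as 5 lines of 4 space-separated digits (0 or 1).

Answer: 0 0 0 1
1 1 1 1
1 0 1 0
1 0 0 1
0 0 1 1

Derivation:
After press 1 at (3,2):
1 1 0 0
1 0 0 0
1 1 0 0
1 0 1 0
0 1 0 1

After press 2 at (3,0):
1 1 0 0
1 0 0 0
0 1 0 0
0 1 1 0
1 1 0 1

After press 3 at (3,3):
1 1 0 0
1 0 0 0
0 1 0 1
0 1 0 1
1 1 0 0

After press 4 at (0,1):
0 0 1 0
1 1 0 0
0 1 0 1
0 1 0 1
1 1 0 0

After press 5 at (4,2):
0 0 1 0
1 1 0 0
0 1 0 1
0 1 1 1
1 0 1 1

After press 6 at (0,3):
0 0 0 1
1 1 0 1
0 1 0 1
0 1 1 1
1 0 1 1

After press 7 at (2,2):
0 0 0 1
1 1 1 1
0 0 1 0
0 1 0 1
1 0 1 1

After press 8 at (3,0):
0 0 0 1
1 1 1 1
1 0 1 0
1 0 0 1
0 0 1 1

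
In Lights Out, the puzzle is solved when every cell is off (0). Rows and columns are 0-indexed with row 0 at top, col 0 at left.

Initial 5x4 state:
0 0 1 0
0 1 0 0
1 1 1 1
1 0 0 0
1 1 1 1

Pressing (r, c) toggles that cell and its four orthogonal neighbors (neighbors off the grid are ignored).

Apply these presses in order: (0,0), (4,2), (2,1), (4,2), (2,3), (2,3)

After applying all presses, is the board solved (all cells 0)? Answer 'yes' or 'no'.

After press 1 at (0,0):
1 1 1 0
1 1 0 0
1 1 1 1
1 0 0 0
1 1 1 1

After press 2 at (4,2):
1 1 1 0
1 1 0 0
1 1 1 1
1 0 1 0
1 0 0 0

After press 3 at (2,1):
1 1 1 0
1 0 0 0
0 0 0 1
1 1 1 0
1 0 0 0

After press 4 at (4,2):
1 1 1 0
1 0 0 0
0 0 0 1
1 1 0 0
1 1 1 1

After press 5 at (2,3):
1 1 1 0
1 0 0 1
0 0 1 0
1 1 0 1
1 1 1 1

After press 6 at (2,3):
1 1 1 0
1 0 0 0
0 0 0 1
1 1 0 0
1 1 1 1

Lights still on: 11

Answer: no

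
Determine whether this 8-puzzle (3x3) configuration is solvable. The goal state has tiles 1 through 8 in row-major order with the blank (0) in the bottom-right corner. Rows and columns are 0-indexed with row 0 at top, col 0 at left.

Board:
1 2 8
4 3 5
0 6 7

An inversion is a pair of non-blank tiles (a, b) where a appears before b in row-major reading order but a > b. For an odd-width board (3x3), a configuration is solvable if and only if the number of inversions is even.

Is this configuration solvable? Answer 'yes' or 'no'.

Answer: yes

Derivation:
Inversions (pairs i<j in row-major order where tile[i] > tile[j] > 0): 6
6 is even, so the puzzle is solvable.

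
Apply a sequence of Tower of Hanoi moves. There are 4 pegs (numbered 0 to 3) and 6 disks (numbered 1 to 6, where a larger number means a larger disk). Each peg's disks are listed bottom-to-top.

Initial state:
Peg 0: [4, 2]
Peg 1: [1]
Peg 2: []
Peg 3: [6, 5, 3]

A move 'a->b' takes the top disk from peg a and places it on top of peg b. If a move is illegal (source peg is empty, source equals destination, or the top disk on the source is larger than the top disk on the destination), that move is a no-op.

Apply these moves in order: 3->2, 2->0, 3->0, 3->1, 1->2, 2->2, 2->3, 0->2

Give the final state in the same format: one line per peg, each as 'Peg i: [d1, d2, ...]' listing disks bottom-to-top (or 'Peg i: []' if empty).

Answer: Peg 0: [4]
Peg 1: []
Peg 2: [3, 2]
Peg 3: [6, 5, 1]

Derivation:
After move 1 (3->2):
Peg 0: [4, 2]
Peg 1: [1]
Peg 2: [3]
Peg 3: [6, 5]

After move 2 (2->0):
Peg 0: [4, 2]
Peg 1: [1]
Peg 2: [3]
Peg 3: [6, 5]

After move 3 (3->0):
Peg 0: [4, 2]
Peg 1: [1]
Peg 2: [3]
Peg 3: [6, 5]

After move 4 (3->1):
Peg 0: [4, 2]
Peg 1: [1]
Peg 2: [3]
Peg 3: [6, 5]

After move 5 (1->2):
Peg 0: [4, 2]
Peg 1: []
Peg 2: [3, 1]
Peg 3: [6, 5]

After move 6 (2->2):
Peg 0: [4, 2]
Peg 1: []
Peg 2: [3, 1]
Peg 3: [6, 5]

After move 7 (2->3):
Peg 0: [4, 2]
Peg 1: []
Peg 2: [3]
Peg 3: [6, 5, 1]

After move 8 (0->2):
Peg 0: [4]
Peg 1: []
Peg 2: [3, 2]
Peg 3: [6, 5, 1]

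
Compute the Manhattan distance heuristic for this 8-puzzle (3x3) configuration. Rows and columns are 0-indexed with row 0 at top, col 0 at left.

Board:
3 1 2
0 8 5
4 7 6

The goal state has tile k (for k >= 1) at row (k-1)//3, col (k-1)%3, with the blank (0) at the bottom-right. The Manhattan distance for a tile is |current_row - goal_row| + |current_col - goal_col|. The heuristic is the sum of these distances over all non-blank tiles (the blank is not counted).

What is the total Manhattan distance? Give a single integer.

Tile 3: at (0,0), goal (0,2), distance |0-0|+|0-2| = 2
Tile 1: at (0,1), goal (0,0), distance |0-0|+|1-0| = 1
Tile 2: at (0,2), goal (0,1), distance |0-0|+|2-1| = 1
Tile 8: at (1,1), goal (2,1), distance |1-2|+|1-1| = 1
Tile 5: at (1,2), goal (1,1), distance |1-1|+|2-1| = 1
Tile 4: at (2,0), goal (1,0), distance |2-1|+|0-0| = 1
Tile 7: at (2,1), goal (2,0), distance |2-2|+|1-0| = 1
Tile 6: at (2,2), goal (1,2), distance |2-1|+|2-2| = 1
Sum: 2 + 1 + 1 + 1 + 1 + 1 + 1 + 1 = 9

Answer: 9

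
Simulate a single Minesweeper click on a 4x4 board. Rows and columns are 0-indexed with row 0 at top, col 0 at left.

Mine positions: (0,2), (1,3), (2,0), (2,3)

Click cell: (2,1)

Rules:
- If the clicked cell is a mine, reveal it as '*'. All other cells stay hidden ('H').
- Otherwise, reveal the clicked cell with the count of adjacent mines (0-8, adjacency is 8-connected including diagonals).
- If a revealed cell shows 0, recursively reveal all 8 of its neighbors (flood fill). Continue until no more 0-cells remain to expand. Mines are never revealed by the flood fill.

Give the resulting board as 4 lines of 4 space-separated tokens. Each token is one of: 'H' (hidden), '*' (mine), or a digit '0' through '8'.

H H H H
H H H H
H 1 H H
H H H H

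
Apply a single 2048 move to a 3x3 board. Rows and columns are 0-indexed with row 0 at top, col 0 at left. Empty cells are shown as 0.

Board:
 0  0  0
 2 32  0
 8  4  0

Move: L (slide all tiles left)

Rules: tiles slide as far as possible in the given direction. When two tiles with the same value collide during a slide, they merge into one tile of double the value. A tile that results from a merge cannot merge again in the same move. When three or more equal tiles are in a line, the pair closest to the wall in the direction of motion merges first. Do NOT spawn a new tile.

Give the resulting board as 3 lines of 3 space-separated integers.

Slide left:
row 0: [0, 0, 0] -> [0, 0, 0]
row 1: [2, 32, 0] -> [2, 32, 0]
row 2: [8, 4, 0] -> [8, 4, 0]

Answer:  0  0  0
 2 32  0
 8  4  0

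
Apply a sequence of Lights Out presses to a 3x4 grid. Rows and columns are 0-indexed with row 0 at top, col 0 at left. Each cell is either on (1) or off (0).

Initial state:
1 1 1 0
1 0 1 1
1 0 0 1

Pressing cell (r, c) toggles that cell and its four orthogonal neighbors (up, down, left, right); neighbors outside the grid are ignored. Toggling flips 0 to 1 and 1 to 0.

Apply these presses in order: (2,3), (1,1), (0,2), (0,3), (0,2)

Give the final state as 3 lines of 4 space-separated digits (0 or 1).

Answer: 1 0 0 1
0 1 0 1
1 1 1 0

Derivation:
After press 1 at (2,3):
1 1 1 0
1 0 1 0
1 0 1 0

After press 2 at (1,1):
1 0 1 0
0 1 0 0
1 1 1 0

After press 3 at (0,2):
1 1 0 1
0 1 1 0
1 1 1 0

After press 4 at (0,3):
1 1 1 0
0 1 1 1
1 1 1 0

After press 5 at (0,2):
1 0 0 1
0 1 0 1
1 1 1 0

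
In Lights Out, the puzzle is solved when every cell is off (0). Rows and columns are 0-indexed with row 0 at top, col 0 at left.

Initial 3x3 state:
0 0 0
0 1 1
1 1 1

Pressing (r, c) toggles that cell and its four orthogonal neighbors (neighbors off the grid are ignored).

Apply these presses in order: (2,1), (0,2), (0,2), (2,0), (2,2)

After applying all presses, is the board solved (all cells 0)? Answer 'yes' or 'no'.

Answer: no

Derivation:
After press 1 at (2,1):
0 0 0
0 0 1
0 0 0

After press 2 at (0,2):
0 1 1
0 0 0
0 0 0

After press 3 at (0,2):
0 0 0
0 0 1
0 0 0

After press 4 at (2,0):
0 0 0
1 0 1
1 1 0

After press 5 at (2,2):
0 0 0
1 0 0
1 0 1

Lights still on: 3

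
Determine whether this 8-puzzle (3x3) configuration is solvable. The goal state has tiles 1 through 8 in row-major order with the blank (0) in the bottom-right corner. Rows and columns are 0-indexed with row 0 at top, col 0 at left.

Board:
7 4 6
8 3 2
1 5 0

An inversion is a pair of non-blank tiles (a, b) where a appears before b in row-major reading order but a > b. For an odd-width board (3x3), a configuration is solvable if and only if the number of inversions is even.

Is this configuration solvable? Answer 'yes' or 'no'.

Inversions (pairs i<j in row-major order where tile[i] > tile[j] > 0): 20
20 is even, so the puzzle is solvable.

Answer: yes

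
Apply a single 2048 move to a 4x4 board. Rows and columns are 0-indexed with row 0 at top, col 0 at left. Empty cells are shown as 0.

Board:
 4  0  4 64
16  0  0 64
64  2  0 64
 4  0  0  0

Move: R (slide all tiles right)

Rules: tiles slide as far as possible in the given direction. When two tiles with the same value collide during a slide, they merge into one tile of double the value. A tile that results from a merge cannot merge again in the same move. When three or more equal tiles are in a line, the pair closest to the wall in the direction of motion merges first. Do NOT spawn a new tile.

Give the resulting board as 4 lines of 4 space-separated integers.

Answer:  0  0  8 64
 0  0 16 64
 0 64  2 64
 0  0  0  4

Derivation:
Slide right:
row 0: [4, 0, 4, 64] -> [0, 0, 8, 64]
row 1: [16, 0, 0, 64] -> [0, 0, 16, 64]
row 2: [64, 2, 0, 64] -> [0, 64, 2, 64]
row 3: [4, 0, 0, 0] -> [0, 0, 0, 4]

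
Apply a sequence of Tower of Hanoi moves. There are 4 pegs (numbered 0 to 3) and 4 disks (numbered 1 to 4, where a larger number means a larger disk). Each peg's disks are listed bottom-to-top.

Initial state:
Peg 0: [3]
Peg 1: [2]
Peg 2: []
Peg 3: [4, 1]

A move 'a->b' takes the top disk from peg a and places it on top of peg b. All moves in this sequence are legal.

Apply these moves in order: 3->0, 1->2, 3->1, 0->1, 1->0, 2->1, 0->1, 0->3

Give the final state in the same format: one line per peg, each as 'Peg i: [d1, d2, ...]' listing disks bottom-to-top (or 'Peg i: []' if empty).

Answer: Peg 0: []
Peg 1: [4, 2, 1]
Peg 2: []
Peg 3: [3]

Derivation:
After move 1 (3->0):
Peg 0: [3, 1]
Peg 1: [2]
Peg 2: []
Peg 3: [4]

After move 2 (1->2):
Peg 0: [3, 1]
Peg 1: []
Peg 2: [2]
Peg 3: [4]

After move 3 (3->1):
Peg 0: [3, 1]
Peg 1: [4]
Peg 2: [2]
Peg 3: []

After move 4 (0->1):
Peg 0: [3]
Peg 1: [4, 1]
Peg 2: [2]
Peg 3: []

After move 5 (1->0):
Peg 0: [3, 1]
Peg 1: [4]
Peg 2: [2]
Peg 3: []

After move 6 (2->1):
Peg 0: [3, 1]
Peg 1: [4, 2]
Peg 2: []
Peg 3: []

After move 7 (0->1):
Peg 0: [3]
Peg 1: [4, 2, 1]
Peg 2: []
Peg 3: []

After move 8 (0->3):
Peg 0: []
Peg 1: [4, 2, 1]
Peg 2: []
Peg 3: [3]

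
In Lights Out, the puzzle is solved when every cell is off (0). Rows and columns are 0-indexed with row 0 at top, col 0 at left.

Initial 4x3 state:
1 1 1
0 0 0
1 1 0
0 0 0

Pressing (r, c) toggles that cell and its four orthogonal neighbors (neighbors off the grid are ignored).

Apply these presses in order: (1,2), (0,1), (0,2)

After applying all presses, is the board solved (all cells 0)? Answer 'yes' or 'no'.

After press 1 at (1,2):
1 1 0
0 1 1
1 1 1
0 0 0

After press 2 at (0,1):
0 0 1
0 0 1
1 1 1
0 0 0

After press 3 at (0,2):
0 1 0
0 0 0
1 1 1
0 0 0

Lights still on: 4

Answer: no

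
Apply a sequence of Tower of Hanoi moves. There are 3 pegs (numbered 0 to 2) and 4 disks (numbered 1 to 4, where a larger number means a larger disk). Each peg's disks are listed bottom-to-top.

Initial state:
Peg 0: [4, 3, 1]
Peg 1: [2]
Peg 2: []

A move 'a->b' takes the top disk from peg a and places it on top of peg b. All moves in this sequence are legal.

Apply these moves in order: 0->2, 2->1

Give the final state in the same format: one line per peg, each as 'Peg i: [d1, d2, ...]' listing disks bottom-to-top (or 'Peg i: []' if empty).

After move 1 (0->2):
Peg 0: [4, 3]
Peg 1: [2]
Peg 2: [1]

After move 2 (2->1):
Peg 0: [4, 3]
Peg 1: [2, 1]
Peg 2: []

Answer: Peg 0: [4, 3]
Peg 1: [2, 1]
Peg 2: []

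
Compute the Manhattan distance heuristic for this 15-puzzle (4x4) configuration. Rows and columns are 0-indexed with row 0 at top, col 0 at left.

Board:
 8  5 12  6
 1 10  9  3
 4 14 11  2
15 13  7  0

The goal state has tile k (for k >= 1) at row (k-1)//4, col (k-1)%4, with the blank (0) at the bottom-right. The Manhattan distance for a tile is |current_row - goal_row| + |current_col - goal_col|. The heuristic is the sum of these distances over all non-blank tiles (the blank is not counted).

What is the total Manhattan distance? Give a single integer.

Answer: 34

Derivation:
Tile 8: at (0,0), goal (1,3), distance |0-1|+|0-3| = 4
Tile 5: at (0,1), goal (1,0), distance |0-1|+|1-0| = 2
Tile 12: at (0,2), goal (2,3), distance |0-2|+|2-3| = 3
Tile 6: at (0,3), goal (1,1), distance |0-1|+|3-1| = 3
Tile 1: at (1,0), goal (0,0), distance |1-0|+|0-0| = 1
Tile 10: at (1,1), goal (2,1), distance |1-2|+|1-1| = 1
Tile 9: at (1,2), goal (2,0), distance |1-2|+|2-0| = 3
Tile 3: at (1,3), goal (0,2), distance |1-0|+|3-2| = 2
Tile 4: at (2,0), goal (0,3), distance |2-0|+|0-3| = 5
Tile 14: at (2,1), goal (3,1), distance |2-3|+|1-1| = 1
Tile 11: at (2,2), goal (2,2), distance |2-2|+|2-2| = 0
Tile 2: at (2,3), goal (0,1), distance |2-0|+|3-1| = 4
Tile 15: at (3,0), goal (3,2), distance |3-3|+|0-2| = 2
Tile 13: at (3,1), goal (3,0), distance |3-3|+|1-0| = 1
Tile 7: at (3,2), goal (1,2), distance |3-1|+|2-2| = 2
Sum: 4 + 2 + 3 + 3 + 1 + 1 + 3 + 2 + 5 + 1 + 0 + 4 + 2 + 1 + 2 = 34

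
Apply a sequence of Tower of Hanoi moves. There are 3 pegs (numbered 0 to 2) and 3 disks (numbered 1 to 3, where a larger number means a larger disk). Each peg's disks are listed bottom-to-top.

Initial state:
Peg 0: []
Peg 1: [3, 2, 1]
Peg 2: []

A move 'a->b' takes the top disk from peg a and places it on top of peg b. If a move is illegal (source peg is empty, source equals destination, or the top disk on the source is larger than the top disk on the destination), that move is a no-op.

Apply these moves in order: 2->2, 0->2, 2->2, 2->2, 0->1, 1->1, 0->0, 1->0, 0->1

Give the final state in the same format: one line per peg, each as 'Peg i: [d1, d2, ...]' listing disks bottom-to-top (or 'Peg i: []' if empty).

After move 1 (2->2):
Peg 0: []
Peg 1: [3, 2, 1]
Peg 2: []

After move 2 (0->2):
Peg 0: []
Peg 1: [3, 2, 1]
Peg 2: []

After move 3 (2->2):
Peg 0: []
Peg 1: [3, 2, 1]
Peg 2: []

After move 4 (2->2):
Peg 0: []
Peg 1: [3, 2, 1]
Peg 2: []

After move 5 (0->1):
Peg 0: []
Peg 1: [3, 2, 1]
Peg 2: []

After move 6 (1->1):
Peg 0: []
Peg 1: [3, 2, 1]
Peg 2: []

After move 7 (0->0):
Peg 0: []
Peg 1: [3, 2, 1]
Peg 2: []

After move 8 (1->0):
Peg 0: [1]
Peg 1: [3, 2]
Peg 2: []

After move 9 (0->1):
Peg 0: []
Peg 1: [3, 2, 1]
Peg 2: []

Answer: Peg 0: []
Peg 1: [3, 2, 1]
Peg 2: []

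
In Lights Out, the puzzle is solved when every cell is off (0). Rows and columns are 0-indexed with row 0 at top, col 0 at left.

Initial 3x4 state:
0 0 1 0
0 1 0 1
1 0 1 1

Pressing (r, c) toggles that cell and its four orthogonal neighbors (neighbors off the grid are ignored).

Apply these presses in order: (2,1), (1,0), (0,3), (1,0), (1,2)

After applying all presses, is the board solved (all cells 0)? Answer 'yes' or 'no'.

Answer: no

Derivation:
After press 1 at (2,1):
0 0 1 0
0 0 0 1
0 1 0 1

After press 2 at (1,0):
1 0 1 0
1 1 0 1
1 1 0 1

After press 3 at (0,3):
1 0 0 1
1 1 0 0
1 1 0 1

After press 4 at (1,0):
0 0 0 1
0 0 0 0
0 1 0 1

After press 5 at (1,2):
0 0 1 1
0 1 1 1
0 1 1 1

Lights still on: 8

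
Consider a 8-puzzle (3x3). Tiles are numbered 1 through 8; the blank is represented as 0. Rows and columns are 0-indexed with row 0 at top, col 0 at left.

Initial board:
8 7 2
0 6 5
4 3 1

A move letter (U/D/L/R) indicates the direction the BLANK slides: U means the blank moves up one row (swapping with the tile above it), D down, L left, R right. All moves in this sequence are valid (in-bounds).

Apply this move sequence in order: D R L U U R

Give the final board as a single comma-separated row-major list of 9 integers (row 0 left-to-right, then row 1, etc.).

Answer: 7, 0, 2, 8, 6, 5, 4, 3, 1

Derivation:
After move 1 (D):
8 7 2
4 6 5
0 3 1

After move 2 (R):
8 7 2
4 6 5
3 0 1

After move 3 (L):
8 7 2
4 6 5
0 3 1

After move 4 (U):
8 7 2
0 6 5
4 3 1

After move 5 (U):
0 7 2
8 6 5
4 3 1

After move 6 (R):
7 0 2
8 6 5
4 3 1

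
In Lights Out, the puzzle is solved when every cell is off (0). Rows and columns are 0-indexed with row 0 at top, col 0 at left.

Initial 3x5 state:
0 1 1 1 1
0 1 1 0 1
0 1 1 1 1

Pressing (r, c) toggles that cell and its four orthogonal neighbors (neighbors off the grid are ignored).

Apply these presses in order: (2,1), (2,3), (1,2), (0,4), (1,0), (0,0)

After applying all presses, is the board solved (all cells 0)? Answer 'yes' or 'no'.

Answer: yes

Derivation:
After press 1 at (2,1):
0 1 1 1 1
0 0 1 0 1
1 0 0 1 1

After press 2 at (2,3):
0 1 1 1 1
0 0 1 1 1
1 0 1 0 0

After press 3 at (1,2):
0 1 0 1 1
0 1 0 0 1
1 0 0 0 0

After press 4 at (0,4):
0 1 0 0 0
0 1 0 0 0
1 0 0 0 0

After press 5 at (1,0):
1 1 0 0 0
1 0 0 0 0
0 0 0 0 0

After press 6 at (0,0):
0 0 0 0 0
0 0 0 0 0
0 0 0 0 0

Lights still on: 0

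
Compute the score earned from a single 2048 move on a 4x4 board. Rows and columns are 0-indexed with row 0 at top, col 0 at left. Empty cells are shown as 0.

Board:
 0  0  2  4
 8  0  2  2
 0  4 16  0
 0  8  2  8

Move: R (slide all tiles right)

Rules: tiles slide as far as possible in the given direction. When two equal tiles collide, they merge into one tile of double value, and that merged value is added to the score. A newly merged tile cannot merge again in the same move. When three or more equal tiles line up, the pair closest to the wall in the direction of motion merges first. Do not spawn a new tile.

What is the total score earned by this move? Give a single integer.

Answer: 4

Derivation:
Slide right:
row 0: [0, 0, 2, 4] -> [0, 0, 2, 4]  score +0 (running 0)
row 1: [8, 0, 2, 2] -> [0, 0, 8, 4]  score +4 (running 4)
row 2: [0, 4, 16, 0] -> [0, 0, 4, 16]  score +0 (running 4)
row 3: [0, 8, 2, 8] -> [0, 8, 2, 8]  score +0 (running 4)
Board after move:
 0  0  2  4
 0  0  8  4
 0  0  4 16
 0  8  2  8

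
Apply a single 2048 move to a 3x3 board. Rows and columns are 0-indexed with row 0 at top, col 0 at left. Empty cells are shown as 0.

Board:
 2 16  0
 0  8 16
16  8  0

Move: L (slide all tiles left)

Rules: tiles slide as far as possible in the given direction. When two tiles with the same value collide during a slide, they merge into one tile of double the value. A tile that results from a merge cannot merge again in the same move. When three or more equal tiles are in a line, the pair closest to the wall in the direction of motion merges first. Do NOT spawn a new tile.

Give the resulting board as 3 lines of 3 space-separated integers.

Slide left:
row 0: [2, 16, 0] -> [2, 16, 0]
row 1: [0, 8, 16] -> [8, 16, 0]
row 2: [16, 8, 0] -> [16, 8, 0]

Answer:  2 16  0
 8 16  0
16  8  0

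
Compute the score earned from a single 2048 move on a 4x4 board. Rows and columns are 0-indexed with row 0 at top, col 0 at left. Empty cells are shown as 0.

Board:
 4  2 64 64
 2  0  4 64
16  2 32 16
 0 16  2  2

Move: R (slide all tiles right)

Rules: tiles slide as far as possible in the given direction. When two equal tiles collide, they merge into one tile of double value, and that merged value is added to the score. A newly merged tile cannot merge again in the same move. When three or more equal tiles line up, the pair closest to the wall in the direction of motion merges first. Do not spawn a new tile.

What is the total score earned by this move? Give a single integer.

Slide right:
row 0: [4, 2, 64, 64] -> [0, 4, 2, 128]  score +128 (running 128)
row 1: [2, 0, 4, 64] -> [0, 2, 4, 64]  score +0 (running 128)
row 2: [16, 2, 32, 16] -> [16, 2, 32, 16]  score +0 (running 128)
row 3: [0, 16, 2, 2] -> [0, 0, 16, 4]  score +4 (running 132)
Board after move:
  0   4   2 128
  0   2   4  64
 16   2  32  16
  0   0  16   4

Answer: 132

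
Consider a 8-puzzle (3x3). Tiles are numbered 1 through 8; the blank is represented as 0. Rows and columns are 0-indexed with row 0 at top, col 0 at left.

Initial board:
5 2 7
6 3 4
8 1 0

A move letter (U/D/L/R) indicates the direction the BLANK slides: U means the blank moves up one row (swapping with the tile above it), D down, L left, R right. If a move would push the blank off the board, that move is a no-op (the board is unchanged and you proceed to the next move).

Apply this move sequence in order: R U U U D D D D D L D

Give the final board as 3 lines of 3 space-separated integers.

Answer: 5 2 7
6 3 4
8 0 1

Derivation:
After move 1 (R):
5 2 7
6 3 4
8 1 0

After move 2 (U):
5 2 7
6 3 0
8 1 4

After move 3 (U):
5 2 0
6 3 7
8 1 4

After move 4 (U):
5 2 0
6 3 7
8 1 4

After move 5 (D):
5 2 7
6 3 0
8 1 4

After move 6 (D):
5 2 7
6 3 4
8 1 0

After move 7 (D):
5 2 7
6 3 4
8 1 0

After move 8 (D):
5 2 7
6 3 4
8 1 0

After move 9 (D):
5 2 7
6 3 4
8 1 0

After move 10 (L):
5 2 7
6 3 4
8 0 1

After move 11 (D):
5 2 7
6 3 4
8 0 1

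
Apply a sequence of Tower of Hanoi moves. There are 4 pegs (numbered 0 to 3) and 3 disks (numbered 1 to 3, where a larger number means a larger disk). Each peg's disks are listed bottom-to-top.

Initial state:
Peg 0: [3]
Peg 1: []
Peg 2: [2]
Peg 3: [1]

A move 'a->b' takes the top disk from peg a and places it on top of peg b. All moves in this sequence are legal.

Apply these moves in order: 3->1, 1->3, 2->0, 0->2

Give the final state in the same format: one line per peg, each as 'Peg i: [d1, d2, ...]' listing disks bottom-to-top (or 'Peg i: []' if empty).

Answer: Peg 0: [3]
Peg 1: []
Peg 2: [2]
Peg 3: [1]

Derivation:
After move 1 (3->1):
Peg 0: [3]
Peg 1: [1]
Peg 2: [2]
Peg 3: []

After move 2 (1->3):
Peg 0: [3]
Peg 1: []
Peg 2: [2]
Peg 3: [1]

After move 3 (2->0):
Peg 0: [3, 2]
Peg 1: []
Peg 2: []
Peg 3: [1]

After move 4 (0->2):
Peg 0: [3]
Peg 1: []
Peg 2: [2]
Peg 3: [1]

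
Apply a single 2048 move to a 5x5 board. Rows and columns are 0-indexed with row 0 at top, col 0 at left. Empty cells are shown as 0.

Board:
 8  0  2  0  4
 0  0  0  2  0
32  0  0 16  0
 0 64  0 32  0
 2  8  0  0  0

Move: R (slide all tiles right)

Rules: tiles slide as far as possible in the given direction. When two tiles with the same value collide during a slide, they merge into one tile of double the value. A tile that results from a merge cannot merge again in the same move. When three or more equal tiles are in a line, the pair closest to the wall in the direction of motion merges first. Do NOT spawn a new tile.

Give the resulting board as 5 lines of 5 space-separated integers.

Answer:  0  0  8  2  4
 0  0  0  0  2
 0  0  0 32 16
 0  0  0 64 32
 0  0  0  2  8

Derivation:
Slide right:
row 0: [8, 0, 2, 0, 4] -> [0, 0, 8, 2, 4]
row 1: [0, 0, 0, 2, 0] -> [0, 0, 0, 0, 2]
row 2: [32, 0, 0, 16, 0] -> [0, 0, 0, 32, 16]
row 3: [0, 64, 0, 32, 0] -> [0, 0, 0, 64, 32]
row 4: [2, 8, 0, 0, 0] -> [0, 0, 0, 2, 8]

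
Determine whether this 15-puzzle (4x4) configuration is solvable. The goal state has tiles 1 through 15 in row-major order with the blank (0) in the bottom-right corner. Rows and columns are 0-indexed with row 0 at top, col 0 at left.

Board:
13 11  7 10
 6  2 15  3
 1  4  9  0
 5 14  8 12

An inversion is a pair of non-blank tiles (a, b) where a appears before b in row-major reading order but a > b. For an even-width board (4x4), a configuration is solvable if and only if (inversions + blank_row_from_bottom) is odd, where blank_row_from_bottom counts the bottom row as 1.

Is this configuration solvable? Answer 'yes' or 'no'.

Inversions: 55
Blank is in row 2 (0-indexed from top), which is row 2 counting from the bottom (bottom = 1).
55 + 2 = 57, which is odd, so the puzzle is solvable.

Answer: yes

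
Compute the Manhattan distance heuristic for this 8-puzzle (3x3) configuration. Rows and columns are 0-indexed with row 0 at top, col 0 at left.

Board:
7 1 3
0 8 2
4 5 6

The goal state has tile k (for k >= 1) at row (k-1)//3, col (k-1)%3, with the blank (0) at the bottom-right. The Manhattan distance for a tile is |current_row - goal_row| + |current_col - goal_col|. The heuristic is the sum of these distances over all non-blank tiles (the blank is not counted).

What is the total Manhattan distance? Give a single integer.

Answer: 9

Derivation:
Tile 7: (0,0)->(2,0) = 2
Tile 1: (0,1)->(0,0) = 1
Tile 3: (0,2)->(0,2) = 0
Tile 8: (1,1)->(2,1) = 1
Tile 2: (1,2)->(0,1) = 2
Tile 4: (2,0)->(1,0) = 1
Tile 5: (2,1)->(1,1) = 1
Tile 6: (2,2)->(1,2) = 1
Sum: 2 + 1 + 0 + 1 + 2 + 1 + 1 + 1 = 9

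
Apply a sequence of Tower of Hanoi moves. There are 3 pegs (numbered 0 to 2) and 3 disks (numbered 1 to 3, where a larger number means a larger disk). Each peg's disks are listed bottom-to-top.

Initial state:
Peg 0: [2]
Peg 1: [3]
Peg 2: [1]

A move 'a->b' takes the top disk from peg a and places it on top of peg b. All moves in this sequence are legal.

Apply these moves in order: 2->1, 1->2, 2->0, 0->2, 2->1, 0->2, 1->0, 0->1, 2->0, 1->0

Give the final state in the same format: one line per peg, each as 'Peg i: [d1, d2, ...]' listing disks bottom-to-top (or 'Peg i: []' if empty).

Answer: Peg 0: [2, 1]
Peg 1: [3]
Peg 2: []

Derivation:
After move 1 (2->1):
Peg 0: [2]
Peg 1: [3, 1]
Peg 2: []

After move 2 (1->2):
Peg 0: [2]
Peg 1: [3]
Peg 2: [1]

After move 3 (2->0):
Peg 0: [2, 1]
Peg 1: [3]
Peg 2: []

After move 4 (0->2):
Peg 0: [2]
Peg 1: [3]
Peg 2: [1]

After move 5 (2->1):
Peg 0: [2]
Peg 1: [3, 1]
Peg 2: []

After move 6 (0->2):
Peg 0: []
Peg 1: [3, 1]
Peg 2: [2]

After move 7 (1->0):
Peg 0: [1]
Peg 1: [3]
Peg 2: [2]

After move 8 (0->1):
Peg 0: []
Peg 1: [3, 1]
Peg 2: [2]

After move 9 (2->0):
Peg 0: [2]
Peg 1: [3, 1]
Peg 2: []

After move 10 (1->0):
Peg 0: [2, 1]
Peg 1: [3]
Peg 2: []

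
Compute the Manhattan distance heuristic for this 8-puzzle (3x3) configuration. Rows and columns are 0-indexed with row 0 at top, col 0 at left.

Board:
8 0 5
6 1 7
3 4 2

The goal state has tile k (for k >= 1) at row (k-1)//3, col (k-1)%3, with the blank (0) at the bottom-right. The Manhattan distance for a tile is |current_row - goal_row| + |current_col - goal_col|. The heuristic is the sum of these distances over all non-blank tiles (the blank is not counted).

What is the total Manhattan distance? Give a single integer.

Tile 8: at (0,0), goal (2,1), distance |0-2|+|0-1| = 3
Tile 5: at (0,2), goal (1,1), distance |0-1|+|2-1| = 2
Tile 6: at (1,0), goal (1,2), distance |1-1|+|0-2| = 2
Tile 1: at (1,1), goal (0,0), distance |1-0|+|1-0| = 2
Tile 7: at (1,2), goal (2,0), distance |1-2|+|2-0| = 3
Tile 3: at (2,0), goal (0,2), distance |2-0|+|0-2| = 4
Tile 4: at (2,1), goal (1,0), distance |2-1|+|1-0| = 2
Tile 2: at (2,2), goal (0,1), distance |2-0|+|2-1| = 3
Sum: 3 + 2 + 2 + 2 + 3 + 4 + 2 + 3 = 21

Answer: 21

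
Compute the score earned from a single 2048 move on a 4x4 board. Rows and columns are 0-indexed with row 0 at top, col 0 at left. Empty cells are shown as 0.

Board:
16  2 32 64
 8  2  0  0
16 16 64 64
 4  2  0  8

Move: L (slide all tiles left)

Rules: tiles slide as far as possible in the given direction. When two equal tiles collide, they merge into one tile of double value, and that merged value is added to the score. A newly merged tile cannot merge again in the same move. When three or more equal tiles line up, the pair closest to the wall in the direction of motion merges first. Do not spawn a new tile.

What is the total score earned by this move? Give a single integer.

Slide left:
row 0: [16, 2, 32, 64] -> [16, 2, 32, 64]  score +0 (running 0)
row 1: [8, 2, 0, 0] -> [8, 2, 0, 0]  score +0 (running 0)
row 2: [16, 16, 64, 64] -> [32, 128, 0, 0]  score +160 (running 160)
row 3: [4, 2, 0, 8] -> [4, 2, 8, 0]  score +0 (running 160)
Board after move:
 16   2  32  64
  8   2   0   0
 32 128   0   0
  4   2   8   0

Answer: 160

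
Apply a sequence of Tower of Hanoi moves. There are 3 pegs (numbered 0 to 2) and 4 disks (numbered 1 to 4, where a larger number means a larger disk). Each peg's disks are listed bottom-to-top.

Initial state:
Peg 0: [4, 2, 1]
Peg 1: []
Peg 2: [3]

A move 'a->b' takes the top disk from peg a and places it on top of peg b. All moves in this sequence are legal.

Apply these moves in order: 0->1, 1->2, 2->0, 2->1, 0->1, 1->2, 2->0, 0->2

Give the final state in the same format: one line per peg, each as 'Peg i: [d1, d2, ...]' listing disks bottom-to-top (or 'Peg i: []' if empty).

After move 1 (0->1):
Peg 0: [4, 2]
Peg 1: [1]
Peg 2: [3]

After move 2 (1->2):
Peg 0: [4, 2]
Peg 1: []
Peg 2: [3, 1]

After move 3 (2->0):
Peg 0: [4, 2, 1]
Peg 1: []
Peg 2: [3]

After move 4 (2->1):
Peg 0: [4, 2, 1]
Peg 1: [3]
Peg 2: []

After move 5 (0->1):
Peg 0: [4, 2]
Peg 1: [3, 1]
Peg 2: []

After move 6 (1->2):
Peg 0: [4, 2]
Peg 1: [3]
Peg 2: [1]

After move 7 (2->0):
Peg 0: [4, 2, 1]
Peg 1: [3]
Peg 2: []

After move 8 (0->2):
Peg 0: [4, 2]
Peg 1: [3]
Peg 2: [1]

Answer: Peg 0: [4, 2]
Peg 1: [3]
Peg 2: [1]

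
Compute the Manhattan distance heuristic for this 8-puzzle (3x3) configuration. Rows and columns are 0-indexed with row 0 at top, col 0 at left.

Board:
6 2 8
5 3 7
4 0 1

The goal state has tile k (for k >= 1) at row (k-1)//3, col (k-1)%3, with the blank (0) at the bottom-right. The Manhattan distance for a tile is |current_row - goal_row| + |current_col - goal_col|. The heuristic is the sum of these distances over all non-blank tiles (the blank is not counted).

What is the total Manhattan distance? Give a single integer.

Answer: 17

Derivation:
Tile 6: at (0,0), goal (1,2), distance |0-1|+|0-2| = 3
Tile 2: at (0,1), goal (0,1), distance |0-0|+|1-1| = 0
Tile 8: at (0,2), goal (2,1), distance |0-2|+|2-1| = 3
Tile 5: at (1,0), goal (1,1), distance |1-1|+|0-1| = 1
Tile 3: at (1,1), goal (0,2), distance |1-0|+|1-2| = 2
Tile 7: at (1,2), goal (2,0), distance |1-2|+|2-0| = 3
Tile 4: at (2,0), goal (1,0), distance |2-1|+|0-0| = 1
Tile 1: at (2,2), goal (0,0), distance |2-0|+|2-0| = 4
Sum: 3 + 0 + 3 + 1 + 2 + 3 + 1 + 4 = 17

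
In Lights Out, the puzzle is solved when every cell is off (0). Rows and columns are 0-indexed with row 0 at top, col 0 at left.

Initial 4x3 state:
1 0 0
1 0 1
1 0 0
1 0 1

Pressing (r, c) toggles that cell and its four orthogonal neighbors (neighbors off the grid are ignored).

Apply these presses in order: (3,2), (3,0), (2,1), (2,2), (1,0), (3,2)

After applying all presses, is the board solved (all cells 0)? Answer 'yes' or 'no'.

After press 1 at (3,2):
1 0 0
1 0 1
1 0 1
1 1 0

After press 2 at (3,0):
1 0 0
1 0 1
0 0 1
0 0 0

After press 3 at (2,1):
1 0 0
1 1 1
1 1 0
0 1 0

After press 4 at (2,2):
1 0 0
1 1 0
1 0 1
0 1 1

After press 5 at (1,0):
0 0 0
0 0 0
0 0 1
0 1 1

After press 6 at (3,2):
0 0 0
0 0 0
0 0 0
0 0 0

Lights still on: 0

Answer: yes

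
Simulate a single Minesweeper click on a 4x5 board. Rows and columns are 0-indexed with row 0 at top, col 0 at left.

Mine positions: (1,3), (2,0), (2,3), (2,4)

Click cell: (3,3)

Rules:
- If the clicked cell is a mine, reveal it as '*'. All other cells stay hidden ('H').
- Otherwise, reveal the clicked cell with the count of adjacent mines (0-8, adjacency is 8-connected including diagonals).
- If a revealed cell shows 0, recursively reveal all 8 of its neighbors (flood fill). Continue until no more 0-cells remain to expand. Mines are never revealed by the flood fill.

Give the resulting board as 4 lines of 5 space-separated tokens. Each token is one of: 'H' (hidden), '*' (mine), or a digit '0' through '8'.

H H H H H
H H H H H
H H H H H
H H H 2 H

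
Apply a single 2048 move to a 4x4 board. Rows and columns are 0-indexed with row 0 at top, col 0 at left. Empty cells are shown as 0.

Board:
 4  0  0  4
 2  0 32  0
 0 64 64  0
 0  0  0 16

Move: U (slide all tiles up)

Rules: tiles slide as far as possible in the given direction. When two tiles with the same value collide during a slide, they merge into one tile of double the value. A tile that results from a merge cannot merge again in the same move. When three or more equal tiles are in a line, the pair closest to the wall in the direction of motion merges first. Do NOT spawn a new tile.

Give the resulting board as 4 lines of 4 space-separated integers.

Answer:  4 64 32  4
 2  0 64 16
 0  0  0  0
 0  0  0  0

Derivation:
Slide up:
col 0: [4, 2, 0, 0] -> [4, 2, 0, 0]
col 1: [0, 0, 64, 0] -> [64, 0, 0, 0]
col 2: [0, 32, 64, 0] -> [32, 64, 0, 0]
col 3: [4, 0, 0, 16] -> [4, 16, 0, 0]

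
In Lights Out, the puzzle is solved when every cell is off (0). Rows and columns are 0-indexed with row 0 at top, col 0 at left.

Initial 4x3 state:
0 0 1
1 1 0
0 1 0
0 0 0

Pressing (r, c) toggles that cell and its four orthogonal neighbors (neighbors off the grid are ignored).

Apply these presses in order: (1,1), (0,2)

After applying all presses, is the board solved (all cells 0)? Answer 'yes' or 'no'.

After press 1 at (1,1):
0 1 1
0 0 1
0 0 0
0 0 0

After press 2 at (0,2):
0 0 0
0 0 0
0 0 0
0 0 0

Lights still on: 0

Answer: yes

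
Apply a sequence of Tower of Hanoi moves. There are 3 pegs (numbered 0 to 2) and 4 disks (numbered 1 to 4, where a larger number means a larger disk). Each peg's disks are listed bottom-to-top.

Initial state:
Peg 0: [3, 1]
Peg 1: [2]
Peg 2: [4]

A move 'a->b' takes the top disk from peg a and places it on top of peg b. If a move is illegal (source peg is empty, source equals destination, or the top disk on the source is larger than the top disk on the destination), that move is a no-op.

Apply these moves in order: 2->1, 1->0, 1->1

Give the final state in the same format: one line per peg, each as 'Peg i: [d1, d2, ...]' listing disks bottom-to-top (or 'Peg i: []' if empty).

After move 1 (2->1):
Peg 0: [3, 1]
Peg 1: [2]
Peg 2: [4]

After move 2 (1->0):
Peg 0: [3, 1]
Peg 1: [2]
Peg 2: [4]

After move 3 (1->1):
Peg 0: [3, 1]
Peg 1: [2]
Peg 2: [4]

Answer: Peg 0: [3, 1]
Peg 1: [2]
Peg 2: [4]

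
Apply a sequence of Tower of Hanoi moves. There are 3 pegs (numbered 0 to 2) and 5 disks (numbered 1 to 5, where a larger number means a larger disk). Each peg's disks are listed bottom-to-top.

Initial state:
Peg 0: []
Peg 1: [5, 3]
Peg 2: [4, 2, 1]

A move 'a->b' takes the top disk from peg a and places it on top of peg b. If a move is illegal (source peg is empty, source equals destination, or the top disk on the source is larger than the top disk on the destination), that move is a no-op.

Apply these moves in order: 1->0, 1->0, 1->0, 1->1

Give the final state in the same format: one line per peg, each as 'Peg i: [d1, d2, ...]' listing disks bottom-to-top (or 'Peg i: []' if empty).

Answer: Peg 0: [3]
Peg 1: [5]
Peg 2: [4, 2, 1]

Derivation:
After move 1 (1->0):
Peg 0: [3]
Peg 1: [5]
Peg 2: [4, 2, 1]

After move 2 (1->0):
Peg 0: [3]
Peg 1: [5]
Peg 2: [4, 2, 1]

After move 3 (1->0):
Peg 0: [3]
Peg 1: [5]
Peg 2: [4, 2, 1]

After move 4 (1->1):
Peg 0: [3]
Peg 1: [5]
Peg 2: [4, 2, 1]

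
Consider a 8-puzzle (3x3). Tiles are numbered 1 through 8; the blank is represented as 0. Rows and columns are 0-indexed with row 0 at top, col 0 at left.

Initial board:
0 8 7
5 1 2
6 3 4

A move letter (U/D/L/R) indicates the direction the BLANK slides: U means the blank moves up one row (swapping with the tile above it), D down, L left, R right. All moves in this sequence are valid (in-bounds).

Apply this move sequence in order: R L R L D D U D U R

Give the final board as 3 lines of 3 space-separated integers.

Answer: 5 8 7
1 0 2
6 3 4

Derivation:
After move 1 (R):
8 0 7
5 1 2
6 3 4

After move 2 (L):
0 8 7
5 1 2
6 3 4

After move 3 (R):
8 0 7
5 1 2
6 3 4

After move 4 (L):
0 8 7
5 1 2
6 3 4

After move 5 (D):
5 8 7
0 1 2
6 3 4

After move 6 (D):
5 8 7
6 1 2
0 3 4

After move 7 (U):
5 8 7
0 1 2
6 3 4

After move 8 (D):
5 8 7
6 1 2
0 3 4

After move 9 (U):
5 8 7
0 1 2
6 3 4

After move 10 (R):
5 8 7
1 0 2
6 3 4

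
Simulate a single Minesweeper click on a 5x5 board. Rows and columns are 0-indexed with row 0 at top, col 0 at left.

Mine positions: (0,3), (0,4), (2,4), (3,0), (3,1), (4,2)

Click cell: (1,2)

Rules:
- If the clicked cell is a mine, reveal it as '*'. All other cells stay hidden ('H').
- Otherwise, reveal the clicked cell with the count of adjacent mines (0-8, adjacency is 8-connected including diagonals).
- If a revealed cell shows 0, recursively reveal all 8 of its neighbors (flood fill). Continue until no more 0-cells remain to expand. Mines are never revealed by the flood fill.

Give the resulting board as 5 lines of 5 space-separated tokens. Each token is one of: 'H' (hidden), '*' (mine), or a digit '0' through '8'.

H H H H H
H H 1 H H
H H H H H
H H H H H
H H H H H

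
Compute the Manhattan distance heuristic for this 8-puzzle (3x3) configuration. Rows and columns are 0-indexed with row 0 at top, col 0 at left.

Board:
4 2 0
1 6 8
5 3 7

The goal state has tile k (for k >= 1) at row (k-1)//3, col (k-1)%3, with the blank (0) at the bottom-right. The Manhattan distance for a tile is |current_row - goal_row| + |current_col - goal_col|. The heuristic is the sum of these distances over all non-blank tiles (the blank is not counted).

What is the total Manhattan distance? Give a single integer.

Tile 4: (0,0)->(1,0) = 1
Tile 2: (0,1)->(0,1) = 0
Tile 1: (1,0)->(0,0) = 1
Tile 6: (1,1)->(1,2) = 1
Tile 8: (1,2)->(2,1) = 2
Tile 5: (2,0)->(1,1) = 2
Tile 3: (2,1)->(0,2) = 3
Tile 7: (2,2)->(2,0) = 2
Sum: 1 + 0 + 1 + 1 + 2 + 2 + 3 + 2 = 12

Answer: 12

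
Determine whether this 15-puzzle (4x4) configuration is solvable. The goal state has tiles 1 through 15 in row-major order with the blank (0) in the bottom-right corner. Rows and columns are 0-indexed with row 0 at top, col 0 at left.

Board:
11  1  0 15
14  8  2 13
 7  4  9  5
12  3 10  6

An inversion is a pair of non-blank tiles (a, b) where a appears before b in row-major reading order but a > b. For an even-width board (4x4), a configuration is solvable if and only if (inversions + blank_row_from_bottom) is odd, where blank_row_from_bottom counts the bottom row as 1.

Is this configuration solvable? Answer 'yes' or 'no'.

Inversions: 60
Blank is in row 0 (0-indexed from top), which is row 4 counting from the bottom (bottom = 1).
60 + 4 = 64, which is even, so the puzzle is not solvable.

Answer: no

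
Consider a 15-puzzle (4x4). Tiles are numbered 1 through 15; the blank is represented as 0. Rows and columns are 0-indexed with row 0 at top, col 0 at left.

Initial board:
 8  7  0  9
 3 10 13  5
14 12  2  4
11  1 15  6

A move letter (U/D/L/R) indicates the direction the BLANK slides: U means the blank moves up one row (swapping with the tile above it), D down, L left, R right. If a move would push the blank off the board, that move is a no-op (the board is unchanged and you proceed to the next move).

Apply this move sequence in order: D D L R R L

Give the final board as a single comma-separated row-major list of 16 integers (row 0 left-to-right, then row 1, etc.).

After move 1 (D):
 8  7 13  9
 3 10  0  5
14 12  2  4
11  1 15  6

After move 2 (D):
 8  7 13  9
 3 10  2  5
14 12  0  4
11  1 15  6

After move 3 (L):
 8  7 13  9
 3 10  2  5
14  0 12  4
11  1 15  6

After move 4 (R):
 8  7 13  9
 3 10  2  5
14 12  0  4
11  1 15  6

After move 5 (R):
 8  7 13  9
 3 10  2  5
14 12  4  0
11  1 15  6

After move 6 (L):
 8  7 13  9
 3 10  2  5
14 12  0  4
11  1 15  6

Answer: 8, 7, 13, 9, 3, 10, 2, 5, 14, 12, 0, 4, 11, 1, 15, 6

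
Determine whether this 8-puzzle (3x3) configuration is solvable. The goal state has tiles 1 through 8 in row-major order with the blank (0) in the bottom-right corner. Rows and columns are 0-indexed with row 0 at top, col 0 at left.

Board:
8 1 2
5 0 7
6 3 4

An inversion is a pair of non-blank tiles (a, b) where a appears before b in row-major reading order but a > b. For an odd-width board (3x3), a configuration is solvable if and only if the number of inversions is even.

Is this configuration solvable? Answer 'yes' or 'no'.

Inversions (pairs i<j in row-major order where tile[i] > tile[j] > 0): 14
14 is even, so the puzzle is solvable.

Answer: yes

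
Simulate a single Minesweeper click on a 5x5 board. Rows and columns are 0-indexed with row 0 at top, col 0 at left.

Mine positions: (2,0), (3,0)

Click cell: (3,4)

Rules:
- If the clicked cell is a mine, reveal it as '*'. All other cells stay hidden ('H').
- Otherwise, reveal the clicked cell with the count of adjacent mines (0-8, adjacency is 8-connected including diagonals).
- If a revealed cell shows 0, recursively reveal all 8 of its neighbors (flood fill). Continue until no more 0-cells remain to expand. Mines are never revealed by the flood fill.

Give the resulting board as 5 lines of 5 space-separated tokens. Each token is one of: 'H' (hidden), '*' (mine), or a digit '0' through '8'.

0 0 0 0 0
1 1 0 0 0
H 2 0 0 0
H 2 0 0 0
H 1 0 0 0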